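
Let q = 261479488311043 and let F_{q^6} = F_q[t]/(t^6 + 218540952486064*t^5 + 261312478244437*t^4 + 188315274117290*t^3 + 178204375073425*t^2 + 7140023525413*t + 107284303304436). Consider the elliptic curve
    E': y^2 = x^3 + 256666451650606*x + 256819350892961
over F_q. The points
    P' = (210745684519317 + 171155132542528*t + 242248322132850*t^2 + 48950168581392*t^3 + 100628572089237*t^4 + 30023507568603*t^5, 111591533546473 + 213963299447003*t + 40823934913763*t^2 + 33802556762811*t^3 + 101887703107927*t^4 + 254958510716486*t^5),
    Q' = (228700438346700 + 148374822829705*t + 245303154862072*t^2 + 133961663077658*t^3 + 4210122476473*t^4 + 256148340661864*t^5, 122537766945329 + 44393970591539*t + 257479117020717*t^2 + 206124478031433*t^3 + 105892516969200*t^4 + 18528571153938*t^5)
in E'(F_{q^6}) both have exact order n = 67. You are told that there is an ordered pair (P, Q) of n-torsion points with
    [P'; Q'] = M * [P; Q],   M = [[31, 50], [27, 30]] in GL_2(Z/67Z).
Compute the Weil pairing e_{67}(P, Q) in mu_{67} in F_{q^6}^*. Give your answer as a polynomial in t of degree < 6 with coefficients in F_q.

218273765795945 + 252388062947158*t + 203117831383491*t^2 + 237839900832485*t^3 + 1342888368441*t^4 + 149764266220593*t^5

Under M = [[31,50],[27,30]] in GL_2(Z/67), e_{67}(P',Q') = e_{67}(P,Q)^(31*30-50*27 mod 67).
Hence e(P,Q) = e(P',Q')^{26} where 26 = 49^{-1} mod 67.
Run Miller on y^2=x^3+256666451650606*x+256819350892961 over F_{261479488311043}: ladder 1000011 (7 bits); e = f_P(D_Q)/f_Q(D_P).
f_P(D_Q)/f_Q(D_P) = 202645559530911 + 91392935805103*t + 65214790841890*t^2 + 5700830466707*t^3 + 146022537298197*t^4 + 157644423970284*t^5.
Hence e(P,Q) = 218273765795945 + 252388062947158*t + 203117831383491*t^2 + 237839900832485*t^3 + 1342888368441*t^4 + 149764266220593*t^5 in F_{261479488311043^6}^*.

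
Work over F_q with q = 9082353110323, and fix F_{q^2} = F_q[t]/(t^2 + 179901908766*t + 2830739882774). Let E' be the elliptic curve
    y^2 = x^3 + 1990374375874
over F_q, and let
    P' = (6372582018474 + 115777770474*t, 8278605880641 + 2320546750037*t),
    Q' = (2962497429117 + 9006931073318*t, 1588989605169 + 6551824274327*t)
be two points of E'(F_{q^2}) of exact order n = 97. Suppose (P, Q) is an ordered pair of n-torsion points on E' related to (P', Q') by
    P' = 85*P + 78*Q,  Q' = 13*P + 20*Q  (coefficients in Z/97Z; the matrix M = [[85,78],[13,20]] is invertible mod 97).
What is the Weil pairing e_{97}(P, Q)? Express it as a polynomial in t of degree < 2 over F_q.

1938422881745 + 2343082925955*t

e_{97} is bilinear + alternating on E[97], so e_{97}(85*P + 78*Q, 13*P + 20*Q) = e_{97}(P,Q)^(85*20-78*13).
Inverting 7 mod 97: 14. Thus e_{97}(P,Q) = e(P',Q')^{14}.
Miller loop for e_{97} over F_{9082353110323^2}: bits of 97 = 1100001; 6 double steps + 2 add steps, l/v at each.
The quotient is 5518612653908 + 2335884964696*t.
(5518612653908 + 2335884964696*t)^{14} mod (9082353110323,f) = 1938422881745 + 2343082925955*t.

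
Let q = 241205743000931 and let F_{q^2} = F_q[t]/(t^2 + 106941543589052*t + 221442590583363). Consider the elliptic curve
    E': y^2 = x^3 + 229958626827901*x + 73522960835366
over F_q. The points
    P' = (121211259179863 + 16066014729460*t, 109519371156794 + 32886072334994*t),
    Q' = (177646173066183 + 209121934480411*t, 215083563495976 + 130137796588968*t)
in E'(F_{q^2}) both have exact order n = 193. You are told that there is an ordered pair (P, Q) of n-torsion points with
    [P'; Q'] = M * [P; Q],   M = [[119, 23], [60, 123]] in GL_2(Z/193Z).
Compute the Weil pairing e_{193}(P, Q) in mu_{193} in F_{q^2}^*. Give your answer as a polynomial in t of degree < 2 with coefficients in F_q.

Alternating bilinearity on E[193] (values in mu_{193} in F_{241205743000931^2}) gives e(P',Q') = e(P,Q)^det(M).
Hence e(P,Q) = e(P',Q')^{119} where 119 = 133^{-1} mod 193.
Miller loop for e_{193} over F_{241205743000931^2}: bits of 193 = 11000001; 7 double steps + 2 add steps, l/v at each.
f_P(D_Q)/f_Q(D_P) = 193438574441170 + 125814175166711*t.
Finally e_{193}(P,Q) = 40797704727512 + 64974081317299*t.

40797704727512 + 64974081317299*t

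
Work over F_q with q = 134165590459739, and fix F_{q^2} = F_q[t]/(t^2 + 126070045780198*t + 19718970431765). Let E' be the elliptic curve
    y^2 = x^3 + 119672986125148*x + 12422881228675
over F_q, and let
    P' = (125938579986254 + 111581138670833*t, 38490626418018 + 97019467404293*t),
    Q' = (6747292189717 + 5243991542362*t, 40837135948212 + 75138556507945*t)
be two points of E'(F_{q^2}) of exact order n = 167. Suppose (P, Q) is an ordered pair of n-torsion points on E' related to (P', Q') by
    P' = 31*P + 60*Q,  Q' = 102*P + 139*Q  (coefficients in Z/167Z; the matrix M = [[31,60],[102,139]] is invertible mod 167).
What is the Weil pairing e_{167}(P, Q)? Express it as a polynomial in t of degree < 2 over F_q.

26856566259671 + 29786081598316*t

Under M = [[31,60],[102,139]] in GL_2(Z/167), e_{167}(P',Q') = e_{167}(P,Q)^(31*139-60*102 mod 167).
31*139 - 60*102 = -1811; reduced mod 167: det = 26, inverse 45.
Miller loop for e_{167} over F_{134165590459739^2}: bits of 167 = 10100111; 7 double steps + 4 add steps, l/v at each.
The quotient is 7315809208825 + 42370123375812*t.
Hence e(P,Q) = 26856566259671 + 29786081598316*t in F_{134165590459739^2}^*.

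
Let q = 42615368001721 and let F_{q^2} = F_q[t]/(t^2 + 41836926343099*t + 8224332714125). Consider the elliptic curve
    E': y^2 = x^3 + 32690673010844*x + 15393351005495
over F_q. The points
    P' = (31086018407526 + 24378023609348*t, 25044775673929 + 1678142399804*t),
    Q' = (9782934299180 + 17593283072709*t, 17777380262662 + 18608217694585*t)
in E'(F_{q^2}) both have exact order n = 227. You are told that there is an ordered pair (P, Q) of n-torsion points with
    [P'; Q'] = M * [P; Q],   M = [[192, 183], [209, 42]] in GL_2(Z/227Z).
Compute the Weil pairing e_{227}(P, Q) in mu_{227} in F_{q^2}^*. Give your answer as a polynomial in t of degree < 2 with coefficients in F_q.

The 227-Weil pairing on E[227] over F_{42615368001721} is alternating-bilinear: e_{227}(P',Q') = e_{227}(P,Q)^det(M).
det M = 192*42 - 183*209 = -30183 = 8 (mod 227); 8^{-1} = 142 (mod 227).
8-bit Miller (11100011) on E'/F_{42615368001721} with a'=32690673010844, b'=15393351005495: accumulate tangent/chord ratios at Q'+S and P'+S'.
e_{227}(P',Q') = 331085694146 + 26881515017242*t.
Hence e(P,Q) = 32030810005180 + 21051903727653*t in F_{42615368001721^2}^*.

32030810005180 + 21051903727653*t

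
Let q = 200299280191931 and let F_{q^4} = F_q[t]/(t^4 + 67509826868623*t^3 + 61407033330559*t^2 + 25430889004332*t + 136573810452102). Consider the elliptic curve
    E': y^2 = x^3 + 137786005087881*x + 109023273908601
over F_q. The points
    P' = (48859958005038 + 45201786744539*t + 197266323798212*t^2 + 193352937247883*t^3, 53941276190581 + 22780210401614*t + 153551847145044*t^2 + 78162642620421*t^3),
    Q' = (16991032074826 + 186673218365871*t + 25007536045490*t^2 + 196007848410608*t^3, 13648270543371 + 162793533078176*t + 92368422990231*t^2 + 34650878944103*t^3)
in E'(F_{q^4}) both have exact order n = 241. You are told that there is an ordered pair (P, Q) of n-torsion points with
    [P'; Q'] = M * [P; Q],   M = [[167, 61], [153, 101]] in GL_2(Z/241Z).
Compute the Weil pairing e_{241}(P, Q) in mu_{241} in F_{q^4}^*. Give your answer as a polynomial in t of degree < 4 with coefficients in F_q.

196201447333612 + 134782129903270*t + 192530295968894*t^2 + 48413087454565*t^3

e_{241}(aP+bQ,cP+dQ) = e_{241}(P,Q)^(ad-bc); with (a,b,c,d)=(167,61,153,101) this gives the det-241 law.
det M = 167*101 - 61*153 = 7534 = 63 (mod 241); 63^{-1} = 88 (mod 241).
Run Miller on y^2=x^3+137786005087881*x+109023273908601 over F_{200299280191931}: ladder 11110001 (8 bits); e = f_P(D_Q)/f_Q(D_P).
Result: e(P',Q') = 178780628496711 + 178043444308985*t + 33700200867611*t^2 + 9861648090297*t^3.
Raise to 88: e(P,Q) = 196201447333612 + 134782129903270*t + 192530295968894*t^2 + 48413087454565*t^3 in mu_{241}.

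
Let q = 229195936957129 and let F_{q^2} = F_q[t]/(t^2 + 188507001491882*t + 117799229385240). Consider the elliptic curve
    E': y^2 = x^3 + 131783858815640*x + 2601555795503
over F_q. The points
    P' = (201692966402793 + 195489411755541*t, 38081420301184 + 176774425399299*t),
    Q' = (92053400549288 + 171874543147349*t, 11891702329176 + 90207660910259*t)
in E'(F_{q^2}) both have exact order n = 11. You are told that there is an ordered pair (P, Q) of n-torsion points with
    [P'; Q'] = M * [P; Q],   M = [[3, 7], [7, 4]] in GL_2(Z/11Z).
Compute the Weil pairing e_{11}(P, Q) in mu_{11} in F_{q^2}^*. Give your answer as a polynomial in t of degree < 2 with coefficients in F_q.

e_{11} is bilinear + alternating on E[11], so e_{11}(3*P + 7*Q, 7*P + 4*Q) = e_{11}(P,Q)^(3*4-7*7).
det M = 3*4 - 7*7 = -37 = 7 (mod 11); 7^{-1} = 8 (mod 11).
Run Miller on y^2=x^3+131783858815640*x+2601555795503 over F_{229195936957129}: ladder 1011 (4 bits); e = f_P(D_Q)/f_Q(D_P).
e_{11}(P',Q') = 175799738807548 + 128912933651925*t.
Thus e_{11}(P,Q) = 204684959023410 + 114215771990310*t.

204684959023410 + 114215771990310*t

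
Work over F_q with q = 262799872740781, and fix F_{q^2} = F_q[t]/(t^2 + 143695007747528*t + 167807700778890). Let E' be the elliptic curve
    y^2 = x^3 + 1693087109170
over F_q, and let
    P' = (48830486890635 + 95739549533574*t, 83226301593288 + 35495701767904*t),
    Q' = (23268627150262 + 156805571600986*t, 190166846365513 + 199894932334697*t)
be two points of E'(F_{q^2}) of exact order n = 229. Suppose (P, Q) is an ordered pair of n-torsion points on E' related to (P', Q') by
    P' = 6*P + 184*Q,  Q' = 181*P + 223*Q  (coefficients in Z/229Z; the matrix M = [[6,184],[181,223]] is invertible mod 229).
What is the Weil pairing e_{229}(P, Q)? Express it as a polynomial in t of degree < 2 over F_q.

156907582240141 + 82474411203033*t

The 229-Weil pairing on E[229] over F_{262799872740781} is alternating-bilinear: e_{229}(P',Q') = e_{229}(P,Q)^det(M).
Inverting 94 mod 229: 134. Thus e_{229}(P,Q) = e(P',Q')^{134}.
Run Miller on y^2=x^3+1693087109170 over F_{262799872740781}: ladder 11100101 (8 bits); e = f_P(D_Q)/f_Q(D_P).
Miller gives e_{229}(P',Q') = 22158066679753 + 203486054444748*t in F_{262799872740781^2}.
e_{229}(P,Q) = (22158066679753 + 203486054444748*t)^{134} = 156907582240141 + 82474411203033*t.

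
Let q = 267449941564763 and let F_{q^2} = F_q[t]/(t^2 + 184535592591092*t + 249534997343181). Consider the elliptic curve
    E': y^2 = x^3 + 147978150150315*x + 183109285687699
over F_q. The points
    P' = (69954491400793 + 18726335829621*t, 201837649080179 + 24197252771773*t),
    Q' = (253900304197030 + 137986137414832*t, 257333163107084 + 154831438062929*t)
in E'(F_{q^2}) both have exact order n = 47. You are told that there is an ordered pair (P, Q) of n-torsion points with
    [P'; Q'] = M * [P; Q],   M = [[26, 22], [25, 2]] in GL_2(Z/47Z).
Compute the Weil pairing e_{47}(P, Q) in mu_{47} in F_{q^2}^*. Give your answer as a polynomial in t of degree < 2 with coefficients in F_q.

e_{47} is bilinear + alternating on E[47], so e_{47}(26*P + 22*Q, 25*P + 2*Q) = e_{47}(P,Q)^(26*2-22*25).
26*2 - 22*25 = -498; reduced mod 47: det = 19, inverse 5.
n = 47 = (101111)_2 (6 bits, wt 5); accumulate f_{47,P'}(Q'+S)/f_{47,P'}(S) along the 5-step ladder.
f_P(D_Q)/f_Q(D_P) = 20593040735189 + 251654986015716*t.
Finally e_{47}(P,Q) = 73041042725411 + 229523470188462*t.

73041042725411 + 229523470188462*t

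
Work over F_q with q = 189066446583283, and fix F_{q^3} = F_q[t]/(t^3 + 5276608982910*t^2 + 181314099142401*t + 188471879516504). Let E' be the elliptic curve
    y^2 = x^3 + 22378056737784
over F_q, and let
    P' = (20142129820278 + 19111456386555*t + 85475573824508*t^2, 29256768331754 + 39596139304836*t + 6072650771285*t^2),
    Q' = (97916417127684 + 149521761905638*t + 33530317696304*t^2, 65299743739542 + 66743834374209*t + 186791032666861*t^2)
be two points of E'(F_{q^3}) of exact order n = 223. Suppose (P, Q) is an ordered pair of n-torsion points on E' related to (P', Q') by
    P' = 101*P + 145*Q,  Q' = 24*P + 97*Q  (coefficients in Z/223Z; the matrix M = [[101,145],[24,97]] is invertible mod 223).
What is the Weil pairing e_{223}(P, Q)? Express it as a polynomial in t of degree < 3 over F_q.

Alternating bilinearity on E[223] (values in mu_{223} in F_{189066446583283^3}) gives e(P',Q') = e(P,Q)^det(M).
det M = 101*97 - 145*24 = 6317 = 73 (mod 223); 73^{-1} = 55 (mod 223).
n = 223 = (11011111)_2 (8 bits, wt 7); accumulate f_{223,P'}(Q'+S)/f_{223,P'}(S) along the 7-step ladder.
f_P(D_Q)/f_Q(D_P) = 151146709371169 + 105666983450487*t + 159338402077343*t^2.
(151146709371169 + 105666983450487*t + 159338402077343*t^2)^{55} mod (189066446583283,f) = 131394008069390 + 79599518278816*t + 59333938284130*t^2.

131394008069390 + 79599518278816*t + 59333938284130*t^2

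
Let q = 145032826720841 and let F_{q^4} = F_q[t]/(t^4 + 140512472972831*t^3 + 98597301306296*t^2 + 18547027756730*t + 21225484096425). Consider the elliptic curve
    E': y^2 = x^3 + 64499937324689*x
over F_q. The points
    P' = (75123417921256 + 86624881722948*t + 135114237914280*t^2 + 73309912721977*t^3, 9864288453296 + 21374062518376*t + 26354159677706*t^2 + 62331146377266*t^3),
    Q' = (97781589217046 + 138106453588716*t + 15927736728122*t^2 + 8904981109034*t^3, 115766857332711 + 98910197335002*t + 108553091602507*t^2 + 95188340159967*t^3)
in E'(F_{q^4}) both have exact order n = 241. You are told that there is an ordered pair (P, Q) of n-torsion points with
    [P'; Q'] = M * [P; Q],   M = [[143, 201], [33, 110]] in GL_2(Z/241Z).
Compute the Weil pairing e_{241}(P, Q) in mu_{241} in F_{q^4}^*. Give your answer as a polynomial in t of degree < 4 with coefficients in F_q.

26530000367957 + 49808882198651*t + 102637205398340*t^2 + 27001134056361*t^3

Alternating bilinearity on E[241] (values in mu_{241} in F_{145032826720841^4}) gives e(P',Q') = e(P,Q)^det(M).
det M = 143*110 - 201*33 = 9097 = 180 (mod 241); 180^{-1} = 79 (mod 241).
Build f_{241,P'} and f_{241,Q'} via the 8-bit ladder of 241=11110001_2; evaluate at shifted divisors; quotient in F_{145032826720841^4}.
e_{241}(P',Q') = 28686222417041 + 60865694136696*t + 11203872922799*t^2 + 143875483071665*t^3.
(28686222417041 + 60865694136696*t + 11203872922799*t^2 + 143875483071665*t^3)^{79} mod (145032826720841,f) = 26530000367957 + 49808882198651*t + 102637205398340*t^2 + 27001134056361*t^3.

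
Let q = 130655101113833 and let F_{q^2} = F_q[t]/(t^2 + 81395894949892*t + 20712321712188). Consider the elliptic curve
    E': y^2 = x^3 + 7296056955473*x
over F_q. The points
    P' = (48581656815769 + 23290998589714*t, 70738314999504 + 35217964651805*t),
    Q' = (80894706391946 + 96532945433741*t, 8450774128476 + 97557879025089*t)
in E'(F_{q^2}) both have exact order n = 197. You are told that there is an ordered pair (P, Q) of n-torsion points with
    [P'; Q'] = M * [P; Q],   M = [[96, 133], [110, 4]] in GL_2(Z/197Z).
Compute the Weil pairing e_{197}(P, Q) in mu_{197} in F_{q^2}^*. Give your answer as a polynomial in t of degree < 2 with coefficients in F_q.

Since e_{197}(P,P)=e_{197}(Q,Q)=1 and e_{197}(Q,P)=e_{197}(P,Q)^{-1}, expanding e_{197}(96*P + 133*Q,110*P + 4*Q) leaves e(P,Q)^det(M).
96*4 - 133*110 = -14246; reduced mod 197: det = 135, inverse 54.
8-bit Miller (11000101) on E'/F_{130655101113833} with a'=7296056955473, b'=0: accumulate tangent/chord ratios at Q'+S and P'+S'.
So e_{197}(P',Q') = 65110147675058 + 78994053440661*t.
Finally e_{197}(P,Q) = 105262387428787 + 40584362244939*t.

105262387428787 + 40584362244939*t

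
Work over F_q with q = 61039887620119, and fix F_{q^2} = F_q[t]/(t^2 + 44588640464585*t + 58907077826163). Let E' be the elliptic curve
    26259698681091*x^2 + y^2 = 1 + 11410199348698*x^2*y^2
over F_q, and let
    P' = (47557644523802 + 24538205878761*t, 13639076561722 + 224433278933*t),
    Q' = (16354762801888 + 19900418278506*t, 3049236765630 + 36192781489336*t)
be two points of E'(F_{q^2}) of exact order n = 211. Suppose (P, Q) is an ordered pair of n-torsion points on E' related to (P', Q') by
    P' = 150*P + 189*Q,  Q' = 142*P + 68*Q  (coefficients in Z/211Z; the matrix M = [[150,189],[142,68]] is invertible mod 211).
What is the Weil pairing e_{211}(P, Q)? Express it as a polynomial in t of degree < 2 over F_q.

13707351935935 + 1940948763491*t

Since e_{211}(P,P)=e_{211}(Q,Q)=1 and e_{211}(Q,P)=e_{211}(P,Q)^{-1}, expanding e_{211}(150*P + 189*Q,142*P + 68*Q) leaves e(P,Q)^det(M).
150*68 - 189*142 = -16638; reduced mod 211: det = 31, inverse 177.
Edwards->Montgomery: u=(1+y)/(1-y), v=u/x -> 44247352580460v^2=u^3+22810402760937u^2+u; then x_W=18972346738128u+57144889355064: y^2=x^3+57707893776506*x+18400312482022.
Double-and-add over 11010011: 8-1 doublings, 5-1 additions; each step l_{T,T}/v_{2T} or l_{T,P'}/v at Q'+S for random S.
Result: e(P',Q') = 44738994113022 + 46251115499988*t.
Hence e(P,Q) = 13707351935935 + 1940948763491*t in F_{61039887620119^2}^*.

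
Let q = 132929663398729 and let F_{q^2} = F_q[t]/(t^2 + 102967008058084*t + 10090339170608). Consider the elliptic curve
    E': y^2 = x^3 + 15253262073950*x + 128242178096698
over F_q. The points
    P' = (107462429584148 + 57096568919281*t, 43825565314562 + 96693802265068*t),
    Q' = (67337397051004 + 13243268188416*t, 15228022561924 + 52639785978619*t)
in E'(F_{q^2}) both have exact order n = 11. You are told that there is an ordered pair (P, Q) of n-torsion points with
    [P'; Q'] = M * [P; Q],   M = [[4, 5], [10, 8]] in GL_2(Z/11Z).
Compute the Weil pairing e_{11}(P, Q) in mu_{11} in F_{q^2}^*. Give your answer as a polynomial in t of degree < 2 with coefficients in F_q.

Under M = [[4,5],[10,8]] in GL_2(Z/11), e_{11}(P',Q') = e_{11}(P,Q)^(4*8-5*10 mod 11).
Inverting 4 mod 11: 3. Thus e_{11}(P,Q) = e(P',Q')^{3}.
Miller loop for e_{11} over F_{132929663398729^2}: bits of 11 = 1011; 3 double steps + 2 add steps, l/v at each.
f_P(D_Q)/f_Q(D_P) = 105280108693609 + 105944005897301*t.
Thus e_{11}(P,Q) = 8099550419137 + 123422033234713*t.

8099550419137 + 123422033234713*t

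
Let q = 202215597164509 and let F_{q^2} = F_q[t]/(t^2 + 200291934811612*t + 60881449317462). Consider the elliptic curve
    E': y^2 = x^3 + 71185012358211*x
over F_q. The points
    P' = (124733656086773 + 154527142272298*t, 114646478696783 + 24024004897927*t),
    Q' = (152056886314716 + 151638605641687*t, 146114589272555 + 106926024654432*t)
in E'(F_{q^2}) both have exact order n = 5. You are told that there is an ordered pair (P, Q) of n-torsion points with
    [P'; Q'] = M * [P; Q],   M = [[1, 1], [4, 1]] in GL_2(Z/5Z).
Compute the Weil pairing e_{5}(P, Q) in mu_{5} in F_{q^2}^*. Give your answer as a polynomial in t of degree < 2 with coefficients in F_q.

Under M = [[1,1],[4,1]] in GL_2(Z/5), e_{5}(P',Q') = e_{5}(P,Q)^(1*1-1*4 mod 5).
Hence e(P,Q) = e(P',Q')^{3} where 3 = 2^{-1} mod 5.
3-bit Miller (101) on E'/F_{202215597164509} with a'=71185012358211, b'=0: accumulate tangent/chord ratios at Q'+S and P'+S'.
Result: e(P',Q') = 177171098032615 + 41645061386764*t.
Hence e(P,Q) = 8117699877431 + 91665726483659*t in F_{202215597164509^2}^*.

8117699877431 + 91665726483659*t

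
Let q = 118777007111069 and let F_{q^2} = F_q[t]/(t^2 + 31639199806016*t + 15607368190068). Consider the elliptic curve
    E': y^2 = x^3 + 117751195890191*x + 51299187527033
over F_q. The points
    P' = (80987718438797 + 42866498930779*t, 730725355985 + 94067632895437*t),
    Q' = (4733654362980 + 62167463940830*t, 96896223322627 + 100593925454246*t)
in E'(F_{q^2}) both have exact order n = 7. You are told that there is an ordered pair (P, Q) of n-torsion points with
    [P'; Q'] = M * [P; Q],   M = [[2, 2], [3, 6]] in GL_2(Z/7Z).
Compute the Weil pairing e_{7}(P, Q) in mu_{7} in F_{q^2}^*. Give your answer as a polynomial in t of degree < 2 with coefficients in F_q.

The 7-Weil pairing on E[7] over F_{118777007111069} is alternating-bilinear: e_{7}(P',Q') = e_{7}(P,Q)^det(M).
So e_{7}(P,Q) = e_{7}(P',Q')^{6}, since 6*6 = 1 mod 7.
Miller loop for e_{7} over F_{118777007111069^2}: bits of 7 = 111; 2 double steps + 2 add steps, l/v at each.
e_{7}(P',Q') = 62642834176540 + 66677344472258*t.
Hence e(P,Q) = 63411734259020 + 52099662638811*t in F_{118777007111069^2}^*.

63411734259020 + 52099662638811*t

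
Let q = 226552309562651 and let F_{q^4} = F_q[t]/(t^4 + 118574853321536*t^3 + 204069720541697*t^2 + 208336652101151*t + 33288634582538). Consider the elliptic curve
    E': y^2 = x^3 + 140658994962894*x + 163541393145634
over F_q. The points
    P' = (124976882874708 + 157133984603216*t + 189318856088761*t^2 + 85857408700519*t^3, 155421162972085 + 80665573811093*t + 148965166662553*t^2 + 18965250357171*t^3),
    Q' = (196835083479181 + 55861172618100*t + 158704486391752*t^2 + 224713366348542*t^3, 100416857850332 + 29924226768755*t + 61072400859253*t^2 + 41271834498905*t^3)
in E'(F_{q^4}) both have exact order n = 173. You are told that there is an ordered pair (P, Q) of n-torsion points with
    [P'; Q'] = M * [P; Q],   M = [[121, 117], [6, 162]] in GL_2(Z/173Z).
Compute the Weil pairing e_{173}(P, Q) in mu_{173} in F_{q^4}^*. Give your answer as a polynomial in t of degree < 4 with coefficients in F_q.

53411208219514 + 119326759875397*t + 119301584662680*t^2 + 191610733063395*t^3

Under M = [[121,117],[6,162]] in GL_2(Z/173), e_{173}(P',Q') = e_{173}(P,Q)^(121*162-117*6 mod 173).
121*162 - 117*6 = 18900; reduced mod 173: det = 43, inverse 169.
8-bit Miller (10101101) on E'/F_{226552309562651} with a'=140658994962894, b'=163541393145634: accumulate tangent/chord ratios at Q'+S and P'+S'.
e_{173}(P',Q') = 200654587257630 + 124607729490830*t + 141616447053332*t^2 + 32863722345600*t^3.
e_{173}(P,Q) = (200654587257630 + 124607729490830*t + 141616447053332*t^2 + 32863722345600*t^3)^{169} = 53411208219514 + 119326759875397*t + 119301584662680*t^2 + 191610733063395*t^3.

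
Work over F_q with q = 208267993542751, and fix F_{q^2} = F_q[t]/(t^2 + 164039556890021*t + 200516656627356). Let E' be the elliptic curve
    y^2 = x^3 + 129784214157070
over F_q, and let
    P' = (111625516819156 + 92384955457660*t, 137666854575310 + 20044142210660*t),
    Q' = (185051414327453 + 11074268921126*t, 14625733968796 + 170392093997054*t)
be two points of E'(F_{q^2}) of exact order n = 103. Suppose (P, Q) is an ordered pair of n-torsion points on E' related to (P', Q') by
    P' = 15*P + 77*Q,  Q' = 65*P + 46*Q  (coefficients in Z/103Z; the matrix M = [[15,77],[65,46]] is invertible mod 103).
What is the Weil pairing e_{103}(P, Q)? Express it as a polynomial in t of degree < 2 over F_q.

e_{103} is bilinear + alternating on E[103], so e_{103}(15*P + 77*Q, 65*P + 46*Q) = e_{103}(P,Q)^(15*46-77*65).
So e_{103}(P,Q) = e_{103}(P',Q')^{75}, since 11*75 = 1 mod 103.
Build f_{103,P'} and f_{103,Q'} via the 7-bit ladder of 103=1100111_2; evaluate at shifted divisors; quotient in F_{208267993542751^2}.
Miller gives e_{103}(P',Q') = 91055189837028 + 114969684421038*t in F_{208267993542751^2}.
e_{103}(P,Q) = (91055189837028 + 114969684421038*t)^{75} = 123369588681958 + 35187424072475*t.

123369588681958 + 35187424072475*t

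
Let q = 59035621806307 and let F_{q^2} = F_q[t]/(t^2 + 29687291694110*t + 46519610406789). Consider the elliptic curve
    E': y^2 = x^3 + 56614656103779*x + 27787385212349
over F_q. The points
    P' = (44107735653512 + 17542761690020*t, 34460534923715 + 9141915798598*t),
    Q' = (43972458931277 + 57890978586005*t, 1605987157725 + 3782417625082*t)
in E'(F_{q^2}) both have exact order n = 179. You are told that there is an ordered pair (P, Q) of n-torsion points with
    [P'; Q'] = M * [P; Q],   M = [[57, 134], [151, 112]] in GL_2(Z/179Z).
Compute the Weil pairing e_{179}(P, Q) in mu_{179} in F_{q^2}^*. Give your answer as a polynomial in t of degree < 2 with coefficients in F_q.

28155270085727 + 20384256808856*t

Alternating bilinearity on E[179] (values in mu_{179} in F_{59035621806307^2}) gives e(P',Q') = e(P,Q)^det(M).
det M = 57*112 - 134*151 = -13850 = 112 (mod 179); 112^{-1} = 8 (mod 179).
8-bit Miller (10110011) on E'/F_{59035621806307} with a'=56614656103779, b'=27787385212349: accumulate tangent/chord ratios at Q'+S and P'+S'.
Result: e(P',Q') = 40186491364143 + 1539821087520*t.
Finally e_{179}(P,Q) = 28155270085727 + 20384256808856*t.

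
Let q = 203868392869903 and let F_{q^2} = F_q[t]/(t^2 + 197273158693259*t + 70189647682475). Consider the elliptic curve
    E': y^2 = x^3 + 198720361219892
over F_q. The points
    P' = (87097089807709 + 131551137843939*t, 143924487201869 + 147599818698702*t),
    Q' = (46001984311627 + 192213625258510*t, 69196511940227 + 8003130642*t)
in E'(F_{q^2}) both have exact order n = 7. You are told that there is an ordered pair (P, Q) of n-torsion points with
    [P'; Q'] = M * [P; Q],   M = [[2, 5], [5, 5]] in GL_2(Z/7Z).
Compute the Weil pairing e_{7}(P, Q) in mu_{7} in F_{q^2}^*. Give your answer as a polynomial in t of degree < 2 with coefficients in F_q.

Under M = [[2,5],[5,5]] in GL_2(Z/7), e_{7}(P',Q') = e_{7}(P,Q)^(2*5-5*5 mod 7).
2*5 - 5*5 = -15; reduced mod 7: det = 6, inverse 6.
n = 7 = (111)_2 (3 bits, wt 3); accumulate f_{7,P'}(Q'+S)/f_{7,P'}(S) along the 2-step ladder.
So e_{7}(P',Q') = 115602532816794 + 140231358042617*t.
Thus e_{7}(P,Q) = 198822059520392 + 63637034827286*t.

198822059520392 + 63637034827286*t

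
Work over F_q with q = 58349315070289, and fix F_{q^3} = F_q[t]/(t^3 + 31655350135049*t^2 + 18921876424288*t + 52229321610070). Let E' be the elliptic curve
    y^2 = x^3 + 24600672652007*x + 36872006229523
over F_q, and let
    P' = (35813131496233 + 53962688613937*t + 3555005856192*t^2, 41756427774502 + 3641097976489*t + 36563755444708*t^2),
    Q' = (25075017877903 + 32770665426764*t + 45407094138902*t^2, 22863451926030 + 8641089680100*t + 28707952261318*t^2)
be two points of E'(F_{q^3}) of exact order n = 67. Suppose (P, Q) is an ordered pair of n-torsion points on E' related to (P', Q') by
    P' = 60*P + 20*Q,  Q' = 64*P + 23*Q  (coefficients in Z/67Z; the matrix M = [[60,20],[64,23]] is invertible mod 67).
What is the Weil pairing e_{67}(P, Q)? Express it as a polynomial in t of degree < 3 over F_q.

Under M = [[60,20],[64,23]] in GL_2(Z/67), e_{67}(P',Q') = e_{67}(P,Q)^(60*23-20*64 mod 67).
So e_{67}(P,Q) = e_{67}(P',Q')^{65}, since 33*65 = 1 mod 67.
Miller loop for e_{67} over F_{58349315070289^3}: bits of 67 = 1000011; 6 double steps + 2 add steps, l/v at each.
Result: e(P',Q') = 34705895237854 + 16614300651614*t + 6919361481721*t^2.
e_{67}(P,Q) = (34705895237854 + 16614300651614*t + 6919361481721*t^2)^{65} = 55708779169084 + 5029307160838*t + 14450633900611*t^2.

55708779169084 + 5029307160838*t + 14450633900611*t^2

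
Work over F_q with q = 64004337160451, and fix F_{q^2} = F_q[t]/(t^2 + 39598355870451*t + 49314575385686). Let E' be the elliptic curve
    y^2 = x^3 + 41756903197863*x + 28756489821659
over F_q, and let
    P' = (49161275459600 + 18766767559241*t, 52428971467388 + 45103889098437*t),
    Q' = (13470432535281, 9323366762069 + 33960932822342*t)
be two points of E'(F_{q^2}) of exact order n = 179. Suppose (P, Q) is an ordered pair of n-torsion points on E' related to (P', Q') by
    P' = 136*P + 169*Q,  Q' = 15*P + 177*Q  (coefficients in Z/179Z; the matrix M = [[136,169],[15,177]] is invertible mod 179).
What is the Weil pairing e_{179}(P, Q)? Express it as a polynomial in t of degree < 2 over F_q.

The 179-Weil pairing on E[179] over F_{64004337160451} is alternating-bilinear: e_{179}(P',Q') = e_{179}(P,Q)^det(M).
Inverting 57 mod 179: 22. Thus e_{179}(P,Q) = e(P',Q')^{22}.
n = 179 = (10110011)_2 (8 bits, wt 5); accumulate f_{179,P'}(Q'+S)/f_{179,P'}(S) along the 7-step ladder.
e_{179}(P',Q') = 741305139899 + 30163647837973*t.
(741305139899 + 30163647837973*t)^{22} mod (64004337160451,f) = 36866089966861 + 11863990564866*t.

36866089966861 + 11863990564866*t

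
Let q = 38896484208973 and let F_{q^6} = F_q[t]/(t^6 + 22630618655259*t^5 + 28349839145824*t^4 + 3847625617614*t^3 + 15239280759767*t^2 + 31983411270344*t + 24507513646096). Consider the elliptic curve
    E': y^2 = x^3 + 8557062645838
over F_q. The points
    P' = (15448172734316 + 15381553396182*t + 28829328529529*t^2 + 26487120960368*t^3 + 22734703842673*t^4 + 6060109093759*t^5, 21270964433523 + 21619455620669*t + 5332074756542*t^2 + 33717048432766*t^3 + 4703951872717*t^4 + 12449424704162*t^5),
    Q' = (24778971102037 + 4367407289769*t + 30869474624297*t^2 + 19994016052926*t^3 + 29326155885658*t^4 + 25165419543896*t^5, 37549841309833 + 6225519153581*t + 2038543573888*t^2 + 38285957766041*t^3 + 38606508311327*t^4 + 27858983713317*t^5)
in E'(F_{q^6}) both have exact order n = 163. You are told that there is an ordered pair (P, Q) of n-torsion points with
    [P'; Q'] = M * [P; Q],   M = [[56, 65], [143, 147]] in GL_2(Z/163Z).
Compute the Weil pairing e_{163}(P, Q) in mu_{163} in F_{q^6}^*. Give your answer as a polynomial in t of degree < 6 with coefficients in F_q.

Since e_{163}(P,P)=e_{163}(Q,Q)=1 and e_{163}(Q,P)=e_{163}(P,Q)^{-1}, expanding e_{163}(56*P + 65*Q,143*P + 147*Q) leaves e(P,Q)^det(M).
56*147 - 65*143 = -1063; reduced mod 163: det = 78, inverse 23.
Build f_{163,P'} and f_{163,Q'} via the 8-bit ladder of 163=10100011_2; evaluate at shifted divisors; quotient in F_{38896484208973^6}.
f_P(D_Q)/f_Q(D_P) = 5051811284553 + 29992965333129*t + 14442872039525*t^2 + 28635734406596*t^3 + 613567244061*t^4 + 18355502301101*t^5.
(5051811284553 + 29992965333129*t + 14442872039525*t^2 + 28635734406596*t^3 + 613567244061*t^4 + 18355502301101*t^5)^{23} mod (38896484208973,f) = 26909591965170 + 13582188059502*t + 8510119549330*t^2 + 21485371867343*t^3 + 35357911004227*t^4 + 2197442561658*t^5.

26909591965170 + 13582188059502*t + 8510119549330*t^2 + 21485371867343*t^3 + 35357911004227*t^4 + 2197442561658*t^5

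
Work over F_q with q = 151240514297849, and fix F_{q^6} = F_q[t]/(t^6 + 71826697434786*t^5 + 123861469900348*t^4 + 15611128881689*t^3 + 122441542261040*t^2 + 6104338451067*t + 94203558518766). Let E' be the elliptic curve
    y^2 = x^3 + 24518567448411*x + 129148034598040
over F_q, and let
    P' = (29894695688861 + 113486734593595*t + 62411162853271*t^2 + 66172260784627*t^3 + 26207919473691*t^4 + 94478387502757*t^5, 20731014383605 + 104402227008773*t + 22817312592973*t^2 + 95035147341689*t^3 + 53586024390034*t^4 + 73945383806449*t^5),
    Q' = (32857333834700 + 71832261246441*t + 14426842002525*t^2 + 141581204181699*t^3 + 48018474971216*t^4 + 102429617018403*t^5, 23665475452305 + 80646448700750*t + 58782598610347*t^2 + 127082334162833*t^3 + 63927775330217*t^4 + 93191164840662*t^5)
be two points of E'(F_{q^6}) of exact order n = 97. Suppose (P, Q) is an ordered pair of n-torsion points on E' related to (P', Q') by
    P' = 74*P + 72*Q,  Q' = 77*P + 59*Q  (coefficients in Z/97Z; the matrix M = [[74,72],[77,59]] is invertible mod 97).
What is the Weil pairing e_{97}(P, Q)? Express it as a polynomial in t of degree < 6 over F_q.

95517771113001 + 124907961677405*t + 58438646510483*t^2 + 14556115226121*t^3 + 93361664283384*t^4 + 119155583267145*t^5

Alternating bilinearity on E[97] (values in mu_{97} in F_{151240514297849^6}) gives e(P',Q') = e(P,Q)^det(M).
Hence e(P,Q) = e(P',Q')^{90} where 90 = 83^{-1} mod 97.
7-bit Miller (1100001) on E'/F_{151240514297849} with a'=24518567448411, b'=129148034598040: accumulate tangent/chord ratios at Q'+S and P'+S'.
Miller gives e_{97}(P',Q') = 26012961755822 + 36231512188575*t + 85331414326623*t^2 + 117674302670593*t^3 + 108557067141134*t^4 + 126185214283744*t^5 in F_{151240514297849^6}.
Hence e(P,Q) = 95517771113001 + 124907961677405*t + 58438646510483*t^2 + 14556115226121*t^3 + 93361664283384*t^4 + 119155583267145*t^5 in F_{151240514297849^6}^*.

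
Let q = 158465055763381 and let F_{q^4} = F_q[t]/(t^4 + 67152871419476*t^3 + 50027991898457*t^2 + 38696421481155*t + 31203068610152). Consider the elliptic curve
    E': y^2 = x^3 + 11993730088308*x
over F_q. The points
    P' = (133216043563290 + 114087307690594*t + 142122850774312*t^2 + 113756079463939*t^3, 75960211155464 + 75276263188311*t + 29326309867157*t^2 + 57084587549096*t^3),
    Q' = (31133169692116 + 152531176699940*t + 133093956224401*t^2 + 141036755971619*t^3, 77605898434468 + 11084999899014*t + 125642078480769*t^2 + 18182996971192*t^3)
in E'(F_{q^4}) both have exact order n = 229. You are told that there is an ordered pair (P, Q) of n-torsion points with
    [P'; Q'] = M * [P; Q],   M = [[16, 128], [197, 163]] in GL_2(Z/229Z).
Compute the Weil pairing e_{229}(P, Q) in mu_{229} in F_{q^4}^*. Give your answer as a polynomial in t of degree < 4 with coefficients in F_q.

Under M = [[16,128],[197,163]] in GL_2(Z/229), e_{229}(P',Q') = e_{229}(P,Q)^(16*163-128*197 mod 229).
So e_{229}(P,Q) = e_{229}(P',Q')^{40}, since 63*40 = 1 mod 229.
n = 229 = (11100101)_2 (8 bits, wt 5); accumulate f_{229,P'}(Q'+S)/f_{229,P'}(S) along the 7-step ladder.
f_P(D_Q)/f_Q(D_P) = 109383729401363 + 109537885833311*t + 124584367674069*t^2 + 79495010508808*t^3.
Hence e(P,Q) = 115065353503135 + 39493511907094*t + 131655085000497*t^2 + 62828018271441*t^3 in F_{158465055763381^4}^*.

115065353503135 + 39493511907094*t + 131655085000497*t^2 + 62828018271441*t^3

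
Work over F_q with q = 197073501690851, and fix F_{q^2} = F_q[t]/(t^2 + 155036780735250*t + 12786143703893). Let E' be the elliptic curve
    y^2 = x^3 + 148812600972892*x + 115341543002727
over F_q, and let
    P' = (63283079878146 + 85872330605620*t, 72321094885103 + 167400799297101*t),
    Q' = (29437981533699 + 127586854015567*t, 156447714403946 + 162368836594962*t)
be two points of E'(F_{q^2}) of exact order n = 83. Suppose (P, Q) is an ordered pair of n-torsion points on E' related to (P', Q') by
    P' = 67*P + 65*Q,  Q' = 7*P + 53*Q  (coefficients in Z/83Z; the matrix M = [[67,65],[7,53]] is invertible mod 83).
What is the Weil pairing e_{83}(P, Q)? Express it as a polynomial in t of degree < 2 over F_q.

The 83-Weil pairing on E[83] over F_{197073501690851} is alternating-bilinear: e_{83}(P',Q') = e_{83}(P,Q)^det(M).
67*53 - 65*7 = 3096; reduced mod 83: det = 25, inverse 10.
Run Miller on y^2=x^3+148812600972892*x+115341543002727 over F_{197073501690851}: ladder 1010011 (7 bits); e = f_P(D_Q)/f_Q(D_P).
Miller gives e_{83}(P',Q') = 115104066702104 + 15435882847008*t in F_{197073501690851^2}.
Raise to 10: e(P,Q) = 129770532658713 + 126352282692190*t in mu_{83}.

129770532658713 + 126352282692190*t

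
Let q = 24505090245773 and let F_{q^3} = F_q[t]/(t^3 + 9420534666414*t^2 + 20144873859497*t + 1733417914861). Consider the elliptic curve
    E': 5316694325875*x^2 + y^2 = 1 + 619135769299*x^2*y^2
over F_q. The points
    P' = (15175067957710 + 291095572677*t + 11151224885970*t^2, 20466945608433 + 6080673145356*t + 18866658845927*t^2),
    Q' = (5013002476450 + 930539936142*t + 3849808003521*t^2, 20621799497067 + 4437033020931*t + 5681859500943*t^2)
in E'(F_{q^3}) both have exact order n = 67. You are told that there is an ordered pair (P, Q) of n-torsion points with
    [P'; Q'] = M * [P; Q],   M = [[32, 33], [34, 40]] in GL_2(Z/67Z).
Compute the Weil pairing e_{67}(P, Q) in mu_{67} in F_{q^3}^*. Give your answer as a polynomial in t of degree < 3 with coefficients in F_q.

1011078125671 + 1014619350222*t + 19411417910268*t^2

Under M = [[32,33],[34,40]] in GL_2(Z/67), e_{67}(P',Q') = e_{67}(P,Q)^(32*40-33*34 mod 67).
det(M) mod 67 = 24; its inverse in (Z/67)^* is 14 (check: 24*14 mod 67 = 1).
Edwards->Montgomery: u=(1+y)/(1-y), v=u/x -> 17545982370540v^2=u^3+7968756333765u^2+u; then x_W=1174389639144u+9157668431120: y^2=x^3+13384925346899*x+13380210393677.
n = 67 = (1000011)_2 (7 bits, wt 3); accumulate f_{67,P'}(Q'+S)/f_{67,P'}(S) along the 6-step ladder.
Result: e(P',Q') = 4834706081775 + 10479172650958*t + 2356121280211*t^2.
e_{67}(P,Q) = (4834706081775 + 10479172650958*t + 2356121280211*t^2)^{14} = 1011078125671 + 1014619350222*t + 19411417910268*t^2.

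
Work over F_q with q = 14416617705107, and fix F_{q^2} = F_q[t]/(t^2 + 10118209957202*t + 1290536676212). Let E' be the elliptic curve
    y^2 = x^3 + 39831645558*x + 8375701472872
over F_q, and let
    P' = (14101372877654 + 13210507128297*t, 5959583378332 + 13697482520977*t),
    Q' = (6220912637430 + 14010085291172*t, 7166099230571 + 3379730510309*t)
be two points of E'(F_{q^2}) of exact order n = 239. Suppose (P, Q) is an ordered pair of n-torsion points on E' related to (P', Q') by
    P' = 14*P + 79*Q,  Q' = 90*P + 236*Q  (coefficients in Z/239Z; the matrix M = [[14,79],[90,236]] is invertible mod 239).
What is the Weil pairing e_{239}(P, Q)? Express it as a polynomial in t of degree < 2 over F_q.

1536705891534 + 11104880651357*t

Since e_{239}(P,P)=e_{239}(Q,Q)=1 and e_{239}(Q,P)=e_{239}(P,Q)^{-1}, expanding e_{239}(14*P + 79*Q,90*P + 236*Q) leaves e(P,Q)^det(M).
Inverting 18 mod 239: 93. Thus e_{239}(P,Q) = e(P',Q')^{93}.
Run Miller on y^2=x^3+39831645558*x+8375701472872 over F_{14416617705107}: ladder 11101111 (8 bits); e = f_P(D_Q)/f_Q(D_P).
Result: e(P',Q') = 9847941585284 + 12743590174842*t.
Raise to 93: e(P,Q) = 1536705891534 + 11104880651357*t in mu_{239}.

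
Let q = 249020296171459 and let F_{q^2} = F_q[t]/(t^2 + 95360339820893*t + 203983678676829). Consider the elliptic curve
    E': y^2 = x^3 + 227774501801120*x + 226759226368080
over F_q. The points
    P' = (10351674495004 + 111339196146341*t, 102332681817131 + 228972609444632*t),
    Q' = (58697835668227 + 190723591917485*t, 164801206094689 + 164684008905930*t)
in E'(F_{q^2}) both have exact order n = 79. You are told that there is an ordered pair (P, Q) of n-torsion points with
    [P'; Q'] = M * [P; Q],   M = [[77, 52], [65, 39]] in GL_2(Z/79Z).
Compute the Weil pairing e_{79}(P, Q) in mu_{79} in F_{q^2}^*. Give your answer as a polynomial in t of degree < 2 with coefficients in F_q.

222105190581043 + 4470732067342*t

e_{79}(aP+bQ,cP+dQ) = e_{79}(P,Q)^(ad-bc); with (a,b,c,d)=(77,52,65,39) this gives the det-79 law.
det M = 77*39 - 52*65 = -377 = 18 (mod 79); 18^{-1} = 22 (mod 79).
Miller loop for e_{79} over F_{249020296171459^2}: bits of 79 = 1001111; 6 double steps + 4 add steps, l/v at each.
e_{79}(P',Q') = 181071258237020 + 209975576355159*t.
Finally e_{79}(P,Q) = 222105190581043 + 4470732067342*t.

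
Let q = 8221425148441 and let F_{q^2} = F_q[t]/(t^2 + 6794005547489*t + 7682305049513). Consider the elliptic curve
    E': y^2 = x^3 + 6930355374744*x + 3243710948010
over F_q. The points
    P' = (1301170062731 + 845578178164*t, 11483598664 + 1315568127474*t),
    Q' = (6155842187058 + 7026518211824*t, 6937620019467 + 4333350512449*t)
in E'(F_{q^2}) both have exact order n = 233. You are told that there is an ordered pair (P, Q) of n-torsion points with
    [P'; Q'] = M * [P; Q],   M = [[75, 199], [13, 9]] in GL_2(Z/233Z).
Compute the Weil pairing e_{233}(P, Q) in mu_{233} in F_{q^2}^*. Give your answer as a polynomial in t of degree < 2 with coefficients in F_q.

e_{233}(aP+bQ,cP+dQ) = e_{233}(P,Q)^(ad-bc); with (a,b,c,d)=(75,199,13,9) this gives the det-233 law.
Inverting 185 mod 233: 199. Thus e_{233}(P,Q) = e(P',Q')^{199}.
8-bit Miller (11101001) on E'/F_{8221425148441} with a'=6930355374744, b'=3243710948010: accumulate tangent/chord ratios at Q'+S and P'+S'.
The quotient is 1030819701254 + 1956896368658*t.
e_{233}(P,Q) = (1030819701254 + 1956896368658*t)^{199} = 868362952318 + 5294938378144*t.

868362952318 + 5294938378144*t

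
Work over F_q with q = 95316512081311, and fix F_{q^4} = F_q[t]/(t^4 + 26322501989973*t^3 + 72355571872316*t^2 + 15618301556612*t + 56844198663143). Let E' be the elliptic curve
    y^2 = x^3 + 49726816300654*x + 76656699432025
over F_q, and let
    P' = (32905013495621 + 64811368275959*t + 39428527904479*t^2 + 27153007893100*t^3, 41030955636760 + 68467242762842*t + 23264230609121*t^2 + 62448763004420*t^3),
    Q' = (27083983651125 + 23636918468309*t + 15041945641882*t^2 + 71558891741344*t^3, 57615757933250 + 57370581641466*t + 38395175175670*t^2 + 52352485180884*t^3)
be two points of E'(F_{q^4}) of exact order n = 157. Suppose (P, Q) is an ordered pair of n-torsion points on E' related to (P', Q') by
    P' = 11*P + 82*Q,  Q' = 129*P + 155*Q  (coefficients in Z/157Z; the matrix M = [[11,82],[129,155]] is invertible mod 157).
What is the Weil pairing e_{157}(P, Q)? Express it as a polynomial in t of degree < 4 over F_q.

13007578960712 + 5819108590380*t + 5177730780733*t^2 + 77633101479945*t^3

Under M = [[11,82],[129,155]] in GL_2(Z/157), e_{157}(P',Q') = e_{157}(P,Q)^(11*155-82*129 mod 157).
det M = 11*155 - 82*129 = -8873 = 76 (mod 157); 76^{-1} = 31 (mod 157).
Double-and-add over 10011101: 8-1 doublings, 5-1 additions; each step l_{T,T}/v_{2T} or l_{T,P'}/v at Q'+S for random S.
The quotient is 12791492752491 + 73871732306746*t + 67847679536504*t^2 + 6244091952496*t^3.
e_{157}(P,Q) = (12791492752491 + 73871732306746*t + 67847679536504*t^2 + 6244091952496*t^3)^{31} = 13007578960712 + 5819108590380*t + 5177730780733*t^2 + 77633101479945*t^3.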